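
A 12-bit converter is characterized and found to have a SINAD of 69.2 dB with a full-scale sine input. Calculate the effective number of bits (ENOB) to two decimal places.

ENOB = (SINAD − 1.76) / 6.02 = (69.2 − 1.76)/6.02 = 11.203.

11.20 bits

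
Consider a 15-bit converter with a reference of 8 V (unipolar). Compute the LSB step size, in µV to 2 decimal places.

Full-scale span = 8 V.
LSB = 8 / 2^15 = 8 / 32768 = 0.000244141 V = 244.14 µV.

244.14 µV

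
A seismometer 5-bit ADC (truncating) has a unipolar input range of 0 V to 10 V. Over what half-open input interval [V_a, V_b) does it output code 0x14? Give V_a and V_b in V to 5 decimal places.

LSB = 10/2^5 = 312.500 mV.
Code 0x14 = 20 decimal.
V_a = V_low + 20·LSB = 6.25 V; V_b = V_low + 21·LSB = 6.5625 V.

[6.25000 V, 6.56250 V)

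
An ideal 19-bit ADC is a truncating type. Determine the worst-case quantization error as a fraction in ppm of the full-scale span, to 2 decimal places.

1.91 ppm

Truncating → worst-case error = 1 LSB = V_FS/2^19, so 1e+06/524288 = 1.90735 ppm of full scale.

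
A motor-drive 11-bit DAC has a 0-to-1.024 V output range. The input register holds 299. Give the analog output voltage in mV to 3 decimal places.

LSB = 1.024 V / 2^11 = 0.500 mV.
V_out = 0 + 299 × 0.0005 V = 0.1495 V.
= 149.500 mV.

149.500 mV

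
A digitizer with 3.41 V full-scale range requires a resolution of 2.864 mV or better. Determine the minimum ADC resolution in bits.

Number of steps required ≥ 3.41 V / 2.864 mV = 1190.64.
Need 2^N ≥ 1190.64; 2^10 = 1024, 2^11 = 2048.
Minimum N = 11.

11 bits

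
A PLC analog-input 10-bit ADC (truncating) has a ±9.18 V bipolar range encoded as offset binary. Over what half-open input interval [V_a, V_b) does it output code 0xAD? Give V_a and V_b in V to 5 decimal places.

[-6.07816 V, -6.06023 V)

LSB = 18.36/2^10 = 17.930 mV.
Code 0xAD = 173 decimal.
V_a = V_low + 173·LSB = -6.07816 V; V_b = V_low + 174·LSB = -6.06023 V.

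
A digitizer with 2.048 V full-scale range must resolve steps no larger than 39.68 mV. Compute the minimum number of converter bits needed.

Number of steps required ≥ 2.048 V / 39.68 mV = 51.61.
Need 2^N ≥ 51.61; 2^5 = 32, 2^6 = 64.
Minimum N = 6.

6 bits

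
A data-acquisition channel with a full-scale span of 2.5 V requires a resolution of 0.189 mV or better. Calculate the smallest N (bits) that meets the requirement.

14 bits

Number of steps required ≥ 2.5 V / 0.189 mV = 13227.51.
Need 2^N ≥ 13227.51; 2^13 = 8192, 2^14 = 16384.
Minimum N = 14.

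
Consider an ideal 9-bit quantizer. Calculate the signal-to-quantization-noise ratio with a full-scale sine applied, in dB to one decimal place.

55.9 dB

SNR ≈ 6.02·N + 1.76 dB = 6.02·9 + 1.76 = 55.94 dB.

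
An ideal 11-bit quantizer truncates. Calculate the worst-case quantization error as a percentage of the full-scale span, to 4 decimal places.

Truncating → worst-case error = 1 LSB = V_FS/2^11, so 100/2048 = 0.0488281 % of full scale.

0.0488 %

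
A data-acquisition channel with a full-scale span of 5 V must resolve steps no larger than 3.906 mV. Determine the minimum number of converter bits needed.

Number of steps required ≥ 5 V / 3.906 mV = 1280.08.
Need 2^N ≥ 1280.08; 2^10 = 1024, 2^11 = 2048.
Minimum N = 11.

11 bits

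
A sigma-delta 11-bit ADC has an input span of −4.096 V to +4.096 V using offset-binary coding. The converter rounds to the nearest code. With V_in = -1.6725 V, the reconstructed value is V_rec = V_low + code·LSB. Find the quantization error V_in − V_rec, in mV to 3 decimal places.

-0.500 mV

One LSB is 8.192 V / 2048 = 4.000 mV.
(V_in − V_low)/LSB = (-1.6725 − (−4.096))/0.004 = 605.8750 → code 606 (round).
Code 606 maps back to (−4.096) + 606×0.004 V = -1.672 V.
Error = -1.6725 − (−1.672) = -0.0005 V = -0.500 mV.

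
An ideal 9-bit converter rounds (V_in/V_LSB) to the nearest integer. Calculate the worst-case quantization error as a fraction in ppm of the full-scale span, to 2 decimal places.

Rounding → worst-case error = ½ LSB = V_FS/2^10, so 1e+06/1024 = 976.562 ppm of full scale.

976.56 ppm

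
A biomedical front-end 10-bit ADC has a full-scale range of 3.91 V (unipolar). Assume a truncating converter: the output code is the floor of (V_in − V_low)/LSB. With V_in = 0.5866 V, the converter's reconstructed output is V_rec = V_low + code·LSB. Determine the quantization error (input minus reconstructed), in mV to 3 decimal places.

2.391 mV

One LSB is 3.91 V / 1024 = 3.818 mV.
(V_in − V_low)/LSB = (0.5866 − 0)/0.00381836 = 153.6262 → code 153 (floor).
Reconstructed: 0.58420898 V.
V_in − V_rec = 0.00239102 V = 2.391 mV.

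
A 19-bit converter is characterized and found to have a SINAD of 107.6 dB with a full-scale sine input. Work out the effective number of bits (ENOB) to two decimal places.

17.58 bits

ENOB = (SINAD − 1.76) / 6.02 = (107.6 − 1.76)/6.02 = 17.581.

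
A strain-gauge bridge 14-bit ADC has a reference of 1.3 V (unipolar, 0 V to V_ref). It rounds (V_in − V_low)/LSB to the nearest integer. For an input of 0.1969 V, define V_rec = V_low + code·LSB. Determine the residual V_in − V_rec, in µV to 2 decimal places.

-36.04 µV

One LSB is 1.3 V / 16384 = 79.35 µV.
(V_in − V_low)/LSB = (0.1969 − 0)/7.93457e-05 = 2481.5458 → code 2482 (round).
V_rec = 0 + 2482·7.93457e-05 = 0.19693604 V.
V_in − V_rec = -3.60352e-05 V = -36.04 µV.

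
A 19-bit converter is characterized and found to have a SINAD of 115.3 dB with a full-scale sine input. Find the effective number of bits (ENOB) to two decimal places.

18.86 bits

ENOB = (SINAD − 1.76) / 6.02 = (115.3 − 1.76)/6.02 = 18.860.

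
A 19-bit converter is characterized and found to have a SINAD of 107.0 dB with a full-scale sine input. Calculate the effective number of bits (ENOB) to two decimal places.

ENOB = (SINAD − 1.76) / 6.02 = (107.0 − 1.76)/6.02 = 17.482.

17.48 bits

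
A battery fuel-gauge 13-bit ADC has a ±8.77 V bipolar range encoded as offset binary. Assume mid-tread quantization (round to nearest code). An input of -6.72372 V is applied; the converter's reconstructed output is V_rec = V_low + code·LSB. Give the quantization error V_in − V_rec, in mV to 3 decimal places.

Step size: 17.54 V ÷ 2^13 = 2.141 mV.
(-6.72372 − (−8.77))/0.00214111 = 955.7084; round gives code 956.
Reconstructed: -6.7230957 V.
Error = -6.72372 − (−6.7230957) = -0.000624297 V = -0.624 mV.

-0.624 mV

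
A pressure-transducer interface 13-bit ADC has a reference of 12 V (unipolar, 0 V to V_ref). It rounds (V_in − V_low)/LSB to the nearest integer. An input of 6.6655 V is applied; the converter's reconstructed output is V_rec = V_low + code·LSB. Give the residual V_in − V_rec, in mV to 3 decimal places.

0.461 mV

Step size: 12 V ÷ 2^13 = 1.465 mV.
(6.6655 − 0)/0.00146484 = 4550.3147; round gives code 4550.
Code 4550 maps back to 0 + 4550×0.00146484 V = 6.6650391 V.
Error = 6.6655 − 6.6650391 = 0.000460937 V = 0.461 mV.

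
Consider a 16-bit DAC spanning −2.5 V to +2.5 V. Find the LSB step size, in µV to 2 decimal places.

Full-scale span = 5 V.
LSB = 5 / 2^16 = 5 / 65536 = 7.62939e-05 V = 76.29 µV.

76.29 µV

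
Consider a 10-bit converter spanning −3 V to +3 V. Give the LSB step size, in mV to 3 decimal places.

5.859 mV

Full-scale span = 6 V.
LSB = 6 / 2^10 = 6 / 1024 = 0.00585938 V = 5.859 mV.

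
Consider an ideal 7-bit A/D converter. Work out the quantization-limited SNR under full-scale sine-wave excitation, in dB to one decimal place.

43.9 dB

SNR ≈ 6.02·N + 1.76 dB = 6.02·7 + 1.76 = 43.90 dB.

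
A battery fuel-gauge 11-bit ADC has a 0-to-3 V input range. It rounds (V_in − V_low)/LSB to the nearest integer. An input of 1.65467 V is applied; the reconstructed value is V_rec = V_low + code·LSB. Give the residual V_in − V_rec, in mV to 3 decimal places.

-0.603 mV

One LSB is 3 V / 2048 = 1.465 mV.
(V_in − V_low)/LSB = (1.65467 − 0)/0.00146484 = 1129.5881 → code 1130 (round).
Reconstructed: 1.6552734 V.
Error = 1.65467 − 1.6552734 = -0.000603438 V = -0.603 mV.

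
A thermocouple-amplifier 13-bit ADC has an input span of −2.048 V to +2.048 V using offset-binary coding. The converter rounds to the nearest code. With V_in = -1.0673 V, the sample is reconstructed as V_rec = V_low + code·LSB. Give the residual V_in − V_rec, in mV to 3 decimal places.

LSB = 4.096/2^13 = 0.500 mV.
(-1.0673 − (−2.048))/0.0005 = 1961.4000; round gives code 1961.
V_rec = (−2.048) + 1961·0.0005 = -1.0675 V.
Error = -1.0673 − (−1.0675) = 0.0002 V = 0.200 mV.

0.200 mV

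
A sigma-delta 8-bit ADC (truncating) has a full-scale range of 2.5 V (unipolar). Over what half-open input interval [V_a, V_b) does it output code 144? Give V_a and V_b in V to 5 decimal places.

[1.40625 V, 1.41602 V)

LSB = 2.5/2^8 = 9.766 mV.
V_a = V_low + 144·LSB = 1.40625 V; V_b = V_low + 145·LSB = 1.41602 V.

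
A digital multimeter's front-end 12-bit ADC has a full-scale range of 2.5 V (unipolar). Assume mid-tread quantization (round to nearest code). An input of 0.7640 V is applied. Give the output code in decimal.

Full-scale span = 2.5 V; LSB = 2.5/2^12 = 0.610 mV.
(V_in − V_low)/LSB = (0.7640 − 0) / 0.000610352 = 1251.738.
Round → code 1252.

code 1252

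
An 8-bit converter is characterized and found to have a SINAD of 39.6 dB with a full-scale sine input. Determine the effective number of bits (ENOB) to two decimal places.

ENOB = (SINAD − 1.76) / 6.02 = (39.6 − 1.76)/6.02 = 6.286.

6.29 bits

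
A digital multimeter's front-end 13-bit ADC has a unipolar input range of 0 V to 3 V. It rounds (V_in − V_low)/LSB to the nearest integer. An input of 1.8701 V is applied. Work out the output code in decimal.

code 5107

With 8192 levels over 3 V, one step is 366.21 µV.
(1.8701 − 0) / 0.000366211 = 5106.620 LSBs.
round(5106.620) = 5107.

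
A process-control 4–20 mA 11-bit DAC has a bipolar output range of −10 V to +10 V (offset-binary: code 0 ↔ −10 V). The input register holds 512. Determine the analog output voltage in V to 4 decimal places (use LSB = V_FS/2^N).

-5.0000 V

LSB = 20 V / 2^11 = 9.766 mV.
V_out = (−10) + 512 × 0.00976562 V = -5 V.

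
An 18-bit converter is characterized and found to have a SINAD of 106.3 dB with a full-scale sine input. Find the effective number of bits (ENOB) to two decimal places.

ENOB = (SINAD − 1.76) / 6.02 = (106.3 − 1.76)/6.02 = 17.365.

17.37 bits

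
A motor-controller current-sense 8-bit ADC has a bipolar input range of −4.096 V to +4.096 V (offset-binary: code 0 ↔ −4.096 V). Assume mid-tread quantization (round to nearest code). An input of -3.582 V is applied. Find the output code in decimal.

With 256 levels over 8.192 V, one step is 32.000 mV.
(V_in − V_low)/LSB = (-3.582 − (−4.096)) / 0.032 = 16.062.
So the output code is 16.

code 16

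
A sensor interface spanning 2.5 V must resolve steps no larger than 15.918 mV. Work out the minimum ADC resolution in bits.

Number of steps required ≥ 2.5 V / 15.918 mV = 157.05.
Need 2^N ≥ 157.05; 2^7 = 128, 2^8 = 256.
Minimum N = 8.

8 bits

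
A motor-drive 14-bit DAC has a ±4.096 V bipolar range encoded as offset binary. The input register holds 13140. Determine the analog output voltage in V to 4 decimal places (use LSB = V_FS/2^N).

LSB = 8.192 V / 2^14 = 0.500 mV.
V_out = (−4.096) + 13140 × 0.0005 V = 2.474 V.

2.4740 V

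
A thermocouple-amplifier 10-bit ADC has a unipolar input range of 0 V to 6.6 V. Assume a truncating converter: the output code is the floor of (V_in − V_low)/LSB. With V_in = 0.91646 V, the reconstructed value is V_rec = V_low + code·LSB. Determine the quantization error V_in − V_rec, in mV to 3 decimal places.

1.226 mV

Step size: 6.6 V ÷ 2^10 = 6.445 mV.
(0.91646 − 0)/0.00644531 = 142.1902; ⌊·⌋ gives code 142.
V_rec = 0 + 142·0.00644531 = 0.91523438 V.
V_in − V_rec = 0.00122562 V = 1.226 mV.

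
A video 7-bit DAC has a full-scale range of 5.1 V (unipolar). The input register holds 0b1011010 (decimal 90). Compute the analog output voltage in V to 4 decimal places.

3.5859 V

LSB = 5.1 V / 2^7 = 39.844 mV.
Code 0b1011010 = 90 decimal.
V_out = 0 + 90 × 0.0398437 V = 3.58594 V.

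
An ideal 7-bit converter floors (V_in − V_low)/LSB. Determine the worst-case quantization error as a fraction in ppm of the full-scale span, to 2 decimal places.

Truncating → worst-case error = 1 LSB = V_FS/2^7, so 1e+06/128 = 7812.5 ppm of full scale.

7812.50 ppm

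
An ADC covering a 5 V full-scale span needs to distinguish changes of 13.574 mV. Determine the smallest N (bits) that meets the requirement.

9 bits

Number of steps required ≥ 5 V / 13.574 mV = 368.35.
Need 2^N ≥ 368.35; 2^8 = 256, 2^9 = 512.
Minimum N = 9.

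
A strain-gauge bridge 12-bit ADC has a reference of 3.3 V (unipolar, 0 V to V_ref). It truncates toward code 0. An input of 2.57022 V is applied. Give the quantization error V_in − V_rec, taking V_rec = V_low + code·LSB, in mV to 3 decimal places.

0.152 mV

Step size: 3.3 V ÷ 2^12 = 0.806 mV.
(2.57022 − 0)/0.000805664 = 3190.1882; ⌊·⌋ gives code 3190.
Code 3190 maps back to 0 + 3190×0.000805664 V = 2.5700684 V.
Difference: 0.000151641 V → 0.152 mV.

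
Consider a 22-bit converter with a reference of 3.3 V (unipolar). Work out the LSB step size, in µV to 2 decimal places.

0.79 µV

Full-scale span = 3.3 V.
LSB = 3.3 / 2^22 = 3.3 / 4194304 = 7.86781e-07 V = 0.79 µV.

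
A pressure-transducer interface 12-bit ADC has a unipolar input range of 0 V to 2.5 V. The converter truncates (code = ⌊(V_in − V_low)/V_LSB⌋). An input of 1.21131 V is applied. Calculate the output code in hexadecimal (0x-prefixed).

LSB = 2.5 V / 4096 = 0.610 mV.
Input sits at 1984.610 steps above V_low.
Floor → code 1984.
In hexadecimal (0x-prefixed): 0x7C0.

code 0x7C0 (decimal 1984)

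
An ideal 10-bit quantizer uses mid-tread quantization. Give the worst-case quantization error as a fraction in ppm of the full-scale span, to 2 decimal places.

Rounding → worst-case error = ½ LSB = V_FS/2^11, so 1e+06/2048 = 488.281 ppm of full scale.

488.28 ppm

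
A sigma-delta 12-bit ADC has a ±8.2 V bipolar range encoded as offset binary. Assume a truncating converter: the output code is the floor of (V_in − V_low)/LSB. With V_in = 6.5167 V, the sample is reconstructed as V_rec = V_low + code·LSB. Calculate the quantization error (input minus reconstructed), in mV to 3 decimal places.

LSB = 16.4/2^12 = 4.004 mV.
Scaled input = 3675.5856 LSBs, so code = 3675.
Code 3675 maps back to (−8.2) + 3675×0.00400391 V = 6.5143555 V.
Error = 6.5167 − 6.5143555 = 0.00234453 V = 2.345 mV.

2.345 mV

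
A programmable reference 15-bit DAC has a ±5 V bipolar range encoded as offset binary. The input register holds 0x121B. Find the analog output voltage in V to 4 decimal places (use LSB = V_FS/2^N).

-3.5855 V

LSB = 10 V / 2^15 = 305.18 µV.
Code 0x121B = 4635 decimal.
V_out = (−5) + 4635 × 0.000305176 V = -3.58551 V.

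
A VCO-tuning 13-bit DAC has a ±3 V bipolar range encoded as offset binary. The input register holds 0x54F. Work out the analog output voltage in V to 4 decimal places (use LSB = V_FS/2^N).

-2.0046 V

LSB = 6 V / 2^13 = 0.732 mV.
Code 0x54F = 1359 decimal.
V_out = (−3) + 1359 × 0.000732422 V = -2.00464 V.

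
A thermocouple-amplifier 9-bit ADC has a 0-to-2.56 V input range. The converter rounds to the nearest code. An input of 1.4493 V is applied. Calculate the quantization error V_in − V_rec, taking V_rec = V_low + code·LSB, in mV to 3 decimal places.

One LSB is 2.56 V / 512 = 5.000 mV.
(V_in − V_low)/LSB = (1.4493 − 0)/0.005 = 289.8600 → code 290 (round).
Code 290 maps back to 0 + 290×0.005 V = 1.45 V.
Error = 1.4493 − 1.45 = -0.0007 V = -0.700 mV.

-0.700 mV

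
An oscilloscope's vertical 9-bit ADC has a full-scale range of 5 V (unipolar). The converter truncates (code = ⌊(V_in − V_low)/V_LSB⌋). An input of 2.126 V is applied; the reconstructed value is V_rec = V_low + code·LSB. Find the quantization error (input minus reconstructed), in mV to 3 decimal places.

Step size: 5 V ÷ 2^9 = 9.766 mV.
Scaled input = 217.7024 LSBs, so code = 217.
V_rec = 0 + 217·0.00976562 = 2.1191406 V.
Difference: 0.00685938 V → 6.859 mV.

6.859 mV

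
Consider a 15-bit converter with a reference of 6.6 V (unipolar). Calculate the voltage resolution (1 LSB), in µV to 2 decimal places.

Full-scale span = 6.6 V.
LSB = 6.6 / 2^15 = 6.6 / 32768 = 0.000201416 V = 201.42 µV.

201.42 µV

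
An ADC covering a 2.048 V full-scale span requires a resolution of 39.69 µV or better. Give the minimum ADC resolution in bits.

Number of steps required ≥ 2.048 V / 39.69 µV = 51599.90.
Need 2^N ≥ 51599.90; 2^15 = 32768, 2^16 = 65536.
Minimum N = 16.

16 bits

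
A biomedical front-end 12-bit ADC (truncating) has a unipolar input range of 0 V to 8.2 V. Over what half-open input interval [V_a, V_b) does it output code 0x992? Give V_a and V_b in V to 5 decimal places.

[4.90479 V, 4.90679 V)

LSB = 8.2/2^12 = 2.002 mV.
Code 0x992 = 2450 decimal.
V_a = V_low + 2450·LSB = 4.90479 V; V_b = V_low + 2451·LSB = 4.90679 V.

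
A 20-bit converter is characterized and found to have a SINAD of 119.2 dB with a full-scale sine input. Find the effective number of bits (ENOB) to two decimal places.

ENOB = (SINAD − 1.76) / 6.02 = (119.2 − 1.76)/6.02 = 19.508.

19.51 bits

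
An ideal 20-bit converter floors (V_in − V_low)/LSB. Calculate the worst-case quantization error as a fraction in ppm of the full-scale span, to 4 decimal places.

Truncating → worst-case error = 1 LSB = V_FS/2^20, so 1e+06/1048576 = 0.953674 ppm of full scale.

0.9537 ppm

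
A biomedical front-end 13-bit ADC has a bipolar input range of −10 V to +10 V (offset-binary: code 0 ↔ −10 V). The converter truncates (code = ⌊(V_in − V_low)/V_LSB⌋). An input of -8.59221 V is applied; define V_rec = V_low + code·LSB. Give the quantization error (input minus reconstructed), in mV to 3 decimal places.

LSB = 20/2^13 = 2.441 mV.
(-8.59221 − (−10))/0.00244141 = 576.6308; ⌊·⌋ gives code 576.
V_rec = (−10) + 576·0.00244141 = -8.59375 V.
V_in − V_rec = 0.00154 V = 1.540 mV.

1.540 mV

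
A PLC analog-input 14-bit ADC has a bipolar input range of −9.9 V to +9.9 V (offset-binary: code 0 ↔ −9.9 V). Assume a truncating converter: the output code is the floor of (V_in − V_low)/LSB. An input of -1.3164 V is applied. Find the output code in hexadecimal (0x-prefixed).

With 16384 levels over 19.8 V, one step is 1.208 mV.
(V_in − V_low)/LSB = (-1.3164 − (−9.9)) / 0.0012085 = 7102.712.
⌊·⌋(7102.712) = 7102.
In hexadecimal (0x-prefixed): 0x1BBE.

code 0x1BBE (decimal 7102)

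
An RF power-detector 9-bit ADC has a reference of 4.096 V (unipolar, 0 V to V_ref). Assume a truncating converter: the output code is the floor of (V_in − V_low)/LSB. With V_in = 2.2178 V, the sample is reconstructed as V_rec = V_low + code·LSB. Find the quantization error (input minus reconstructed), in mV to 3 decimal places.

LSB = 4.096/2^9 = 8.000 mV.
(2.2178 − 0)/0.008 = 277.2250; ⌊·⌋ gives code 277.
V_rec = 0 + 277·0.008 = 2.216 V.
Difference: 0.0018 V → 1.800 mV.

1.800 mV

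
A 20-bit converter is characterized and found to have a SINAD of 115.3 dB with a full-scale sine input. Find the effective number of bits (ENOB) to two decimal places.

18.86 bits

ENOB = (SINAD − 1.76) / 6.02 = (115.3 − 1.76)/6.02 = 18.860.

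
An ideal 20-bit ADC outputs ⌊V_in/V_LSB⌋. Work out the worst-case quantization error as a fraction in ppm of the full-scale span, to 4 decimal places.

Truncating → worst-case error = 1 LSB = V_FS/2^20, so 1e+06/1048576 = 0.953674 ppm of full scale.

0.9537 ppm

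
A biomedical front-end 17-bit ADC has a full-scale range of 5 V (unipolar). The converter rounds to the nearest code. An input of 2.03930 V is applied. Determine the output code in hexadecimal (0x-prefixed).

Full-scale span = 5 V; LSB = 5/2^17 = 38.15 µV.
(2.03930 − 0) / 3.8147e-05 = 53459.026 LSBs.
So the output code is 53459.
In hexadecimal (0x-prefixed): 0xD0D3.

code 0xD0D3 (decimal 53459)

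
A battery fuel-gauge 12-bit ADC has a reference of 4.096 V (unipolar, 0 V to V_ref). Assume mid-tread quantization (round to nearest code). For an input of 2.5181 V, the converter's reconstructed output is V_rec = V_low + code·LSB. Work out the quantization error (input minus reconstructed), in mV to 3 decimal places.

0.100 mV

One LSB is 4.096 V / 4096 = 1.000 mV.
(V_in − V_low)/LSB = (2.5181 − 0)/0.001 = 2518.1000 → code 2518 (round).
Reconstructed: 2.518 V.
Error = 2.5181 − 2.518 = 0.0001 V = 0.100 mV.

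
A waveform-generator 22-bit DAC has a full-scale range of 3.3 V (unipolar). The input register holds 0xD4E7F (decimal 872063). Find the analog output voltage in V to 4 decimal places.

0.6861 V

LSB = 3.3 V / 2^22 = 0.79 µV.
Code 0xD4E7F = 872063 decimal.
V_out = 0 + 872063 × 7.86781e-07 V = 0.686123 V.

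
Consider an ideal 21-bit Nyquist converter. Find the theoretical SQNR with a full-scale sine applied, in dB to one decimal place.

SNR ≈ 6.02·N + 1.76 dB = 6.02·21 + 1.76 = 128.18 dB.

128.2 dB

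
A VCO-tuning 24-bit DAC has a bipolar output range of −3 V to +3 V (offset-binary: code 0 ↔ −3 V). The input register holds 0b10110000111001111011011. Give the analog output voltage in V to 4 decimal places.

LSB = 6 V / 2^24 = 0.36 µV.
Code 0b10110000111001111011011 = 5796827 decimal.
V_out = (−3) + 5796827 × 3.57628e-07 V = -0.926893 V.

-0.9269 V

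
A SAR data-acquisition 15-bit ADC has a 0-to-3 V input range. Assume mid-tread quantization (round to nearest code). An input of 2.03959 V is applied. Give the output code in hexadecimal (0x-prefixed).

LSB = 3 V / 32768 = 91.55 µV.
Input sits at 22277.762 steps above V_low.
round(22277.762) = 22278.
In hexadecimal (0x-prefixed): 0x5706.

code 0x5706 (decimal 22278)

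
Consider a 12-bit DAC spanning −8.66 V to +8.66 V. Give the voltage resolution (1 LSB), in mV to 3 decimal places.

Full-scale span = 17.32 V.
LSB = 17.32 / 2^12 = 17.32 / 4096 = 0.00422852 V = 4.229 mV.

4.229 mV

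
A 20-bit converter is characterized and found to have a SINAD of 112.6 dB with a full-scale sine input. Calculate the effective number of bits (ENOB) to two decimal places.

18.41 bits

ENOB = (SINAD − 1.76) / 6.02 = (112.6 − 1.76)/6.02 = 18.412.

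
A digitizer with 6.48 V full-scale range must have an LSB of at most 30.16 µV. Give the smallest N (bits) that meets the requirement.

Number of steps required ≥ 6.48 V / 30.16 µV = 214854.11.
Need 2^N ≥ 214854.11; 2^17 = 131072, 2^18 = 262144.
Minimum N = 18.

18 bits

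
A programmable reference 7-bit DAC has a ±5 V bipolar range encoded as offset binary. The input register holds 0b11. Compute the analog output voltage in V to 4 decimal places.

LSB = 10 V / 2^7 = 78.125 mV.
Code 0b11 = 3 decimal.
V_out = (−5) + 3 × 0.078125 V = -4.76562 V.

-4.7656 V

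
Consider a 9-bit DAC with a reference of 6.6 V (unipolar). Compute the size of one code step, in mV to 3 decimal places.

12.891 mV

Full-scale span = 6.6 V.
LSB = 6.6 / 2^9 = 6.6 / 512 = 0.0128906 V = 12.891 mV.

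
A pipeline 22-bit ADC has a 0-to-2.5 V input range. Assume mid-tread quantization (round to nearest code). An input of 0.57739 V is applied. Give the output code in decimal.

LSB = 2.5 V / 4194304 = 0.60 µV.
(V_in − V_low)/LSB = (0.57739 − 0) / 5.96046e-07 = 968699.675.
round(968699.675) = 968700.

code 968700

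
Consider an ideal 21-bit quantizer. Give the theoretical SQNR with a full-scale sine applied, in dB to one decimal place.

128.2 dB

SNR ≈ 6.02·N + 1.76 dB = 6.02·21 + 1.76 = 128.18 dB.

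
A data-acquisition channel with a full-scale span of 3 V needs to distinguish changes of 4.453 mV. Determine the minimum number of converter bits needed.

10 bits

Number of steps required ≥ 3 V / 4.453 mV = 673.70.
Need 2^N ≥ 673.70; 2^9 = 512, 2^10 = 1024.
Minimum N = 10.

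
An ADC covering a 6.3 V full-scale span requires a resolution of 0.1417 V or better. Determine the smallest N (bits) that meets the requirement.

Number of steps required ≥ 6.3 V / 0.1417 V = 44.46.
Need 2^N ≥ 44.46; 2^5 = 32, 2^6 = 64.
Minimum N = 6.

6 bits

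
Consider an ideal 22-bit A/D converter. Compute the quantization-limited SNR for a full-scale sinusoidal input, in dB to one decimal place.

SNR ≈ 6.02·N + 1.76 dB = 6.02·22 + 1.76 = 134.20 dB.

134.2 dB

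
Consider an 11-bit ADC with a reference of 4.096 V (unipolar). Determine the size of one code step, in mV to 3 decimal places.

Full-scale span = 4.096 V.
LSB = 4.096 / 2^11 = 4.096 / 2048 = 0.002 V = 2.000 mV.

2.000 mV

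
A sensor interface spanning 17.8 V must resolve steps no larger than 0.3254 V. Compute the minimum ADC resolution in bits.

6 bits

Number of steps required ≥ 17.8 V / 0.3254 V = 54.70.
Need 2^N ≥ 54.70; 2^5 = 32, 2^6 = 64.
Minimum N = 6.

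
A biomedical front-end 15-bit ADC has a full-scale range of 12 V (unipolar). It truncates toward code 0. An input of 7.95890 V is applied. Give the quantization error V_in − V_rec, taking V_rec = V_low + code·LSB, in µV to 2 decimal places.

37.70 µV

Step size: 12 V ÷ 2^15 = 366.21 µV.
Scaled input = 21733.1029 LSBs, so code = 21733.
Reconstructed: 7.9588623 V.
Error = 7.95890 − 7.9588623 = 3.76953e-05 V = 37.70 µV.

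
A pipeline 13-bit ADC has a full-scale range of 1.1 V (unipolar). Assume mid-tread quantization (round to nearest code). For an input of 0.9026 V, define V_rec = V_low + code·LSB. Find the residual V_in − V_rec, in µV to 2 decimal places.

-12.30 µV

Step size: 1.1 V ÷ 2^13 = 134.28 µV.
(0.9026 − 0)/0.000134277 = 6721.9084; round gives code 6722.
Reconstructed: 0.9026123 V.
Error = 0.9026 − 0.9026123 = -1.23047e-05 V = -12.30 µV.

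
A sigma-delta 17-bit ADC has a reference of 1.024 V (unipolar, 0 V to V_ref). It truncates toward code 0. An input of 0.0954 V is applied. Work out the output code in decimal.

code 12211

With 131072 levels over 1.024 V, one step is 7.81 µV.
(0.0954 − 0) / 7.8125e-06 = 12211.200 LSBs.
⌊·⌋(12211.200) = 12211.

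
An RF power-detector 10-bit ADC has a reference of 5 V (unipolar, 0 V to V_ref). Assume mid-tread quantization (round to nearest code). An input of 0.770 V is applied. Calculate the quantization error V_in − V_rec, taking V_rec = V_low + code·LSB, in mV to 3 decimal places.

One LSB is 5 V / 1024 = 4.883 mV.
(0.770 − 0)/0.00488281 = 157.6960; round gives code 158.
Reconstructed: 0.77148438 V.
Difference: -0.00148438 V → -1.484 mV.

-1.484 mV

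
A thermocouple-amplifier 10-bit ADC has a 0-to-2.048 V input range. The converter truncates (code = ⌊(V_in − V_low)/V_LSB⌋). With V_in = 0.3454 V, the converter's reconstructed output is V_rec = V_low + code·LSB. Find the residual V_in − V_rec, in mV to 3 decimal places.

1.400 mV

One LSB is 2.048 V / 1024 = 2.000 mV.
Scaled input = 172.7000 LSBs, so code = 172.
Reconstructed: 0.344 V.
Difference: 0.0014 V → 1.400 mV.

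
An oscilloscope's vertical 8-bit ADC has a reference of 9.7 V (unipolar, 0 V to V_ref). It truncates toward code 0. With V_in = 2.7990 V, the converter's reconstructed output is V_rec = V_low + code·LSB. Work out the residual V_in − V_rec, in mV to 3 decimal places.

32.984 mV

One LSB is 9.7 V / 256 = 37.891 mV.
(2.7990 − 0)/0.0378906 = 73.8705; ⌊·⌋ gives code 73.
Code 73 maps back to 0 + 73×0.0378906 V = 2.7660156 V.
Error = 2.7990 − 2.7660156 = 0.0329844 V = 32.984 mV.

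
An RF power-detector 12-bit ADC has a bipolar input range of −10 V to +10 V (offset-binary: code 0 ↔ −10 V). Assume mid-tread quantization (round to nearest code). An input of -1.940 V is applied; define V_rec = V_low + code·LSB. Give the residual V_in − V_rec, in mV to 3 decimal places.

-1.523 mV

Step size: 20 V ÷ 2^12 = 4.883 mV.
(-1.940 − (−10))/0.00488281 = 1650.6880; round gives code 1651.
Code 1651 maps back to (−10) + 1651×0.00488281 V = -1.9384766 V.
Error = -1.940 − (−1.9384766) = -0.00152344 V = -1.523 mV.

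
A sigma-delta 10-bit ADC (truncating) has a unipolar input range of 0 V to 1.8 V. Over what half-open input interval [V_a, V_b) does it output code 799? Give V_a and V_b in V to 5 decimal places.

LSB = 1.8/2^10 = 1.758 mV.
V_a = V_low + 799·LSB = 1.40449 V; V_b = V_low + 800·LSB = 1.40625 V.

[1.40449 V, 1.40625 V)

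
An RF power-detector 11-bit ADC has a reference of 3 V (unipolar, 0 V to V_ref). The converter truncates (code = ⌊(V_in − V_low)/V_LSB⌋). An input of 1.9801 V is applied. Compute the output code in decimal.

LSB = 3 V / 2048 = 1.465 mV.
(1.9801 − 0) / 0.00146484 = 1351.748 LSBs.
⌊·⌋(1351.748) = 1351.

code 1351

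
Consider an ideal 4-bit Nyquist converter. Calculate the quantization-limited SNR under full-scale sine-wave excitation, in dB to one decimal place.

25.8 dB

SNR ≈ 6.02·N + 1.76 dB = 6.02·4 + 1.76 = 25.84 dB.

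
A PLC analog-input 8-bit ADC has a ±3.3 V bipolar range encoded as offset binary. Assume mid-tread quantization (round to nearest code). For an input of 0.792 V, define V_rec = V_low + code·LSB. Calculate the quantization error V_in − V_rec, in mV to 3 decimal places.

One LSB is 6.6 V / 256 = 25.781 mV.
Scaled input = 158.7200 LSBs, so code = 159.
V_rec = (−3.3) + 159·0.0257812 = 0.79921875 V.
V_in − V_rec = -0.00721875 V = -7.219 mV.

-7.219 mV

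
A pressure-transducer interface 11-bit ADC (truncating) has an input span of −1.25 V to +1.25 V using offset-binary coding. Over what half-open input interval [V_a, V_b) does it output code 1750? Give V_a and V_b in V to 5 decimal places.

[0.88623 V, 0.88745 V)

LSB = 2.5/2^11 = 1.221 mV.
V_a = V_low + 1750·LSB = 0.88623 V; V_b = V_low + 1751·LSB = 0.887451 V.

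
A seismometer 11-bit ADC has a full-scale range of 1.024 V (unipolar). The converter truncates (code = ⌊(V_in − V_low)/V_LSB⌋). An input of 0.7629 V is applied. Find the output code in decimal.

LSB = 1.024 V / 2048 = 0.500 mV.
(V_in − V_low)/LSB = (0.7629 − 0) / 0.0005 = 1525.800.
⌊·⌋(1525.800) = 1525.

code 1525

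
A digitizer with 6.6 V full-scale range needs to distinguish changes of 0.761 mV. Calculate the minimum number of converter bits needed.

14 bits

Number of steps required ≥ 6.6 V / 0.761 mV = 8672.80.
Need 2^N ≥ 8672.80; 2^13 = 8192, 2^14 = 16384.
Minimum N = 14.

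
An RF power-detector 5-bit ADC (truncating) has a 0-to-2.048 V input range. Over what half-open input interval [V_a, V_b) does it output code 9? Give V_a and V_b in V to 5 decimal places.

[0.57600 V, 0.64000 V)

LSB = 2.048/2^5 = 64.000 mV.
V_a = V_low + 9·LSB = 0.576 V; V_b = V_low + 10·LSB = 0.64 V.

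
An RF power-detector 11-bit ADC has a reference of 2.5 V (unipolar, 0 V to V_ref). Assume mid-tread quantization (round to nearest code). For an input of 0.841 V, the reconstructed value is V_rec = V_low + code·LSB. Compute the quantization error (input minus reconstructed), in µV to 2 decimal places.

One LSB is 2.5 V / 2048 = 1.221 mV.
(0.841 − 0)/0.0012207 = 688.9472; round gives code 689.
Code 689 maps back to 0 + 689×0.0012207 V = 0.84106445 V.
Error = 0.841 − 0.84106445 = -6.44531e-05 V = -64.45 µV.

-64.45 µV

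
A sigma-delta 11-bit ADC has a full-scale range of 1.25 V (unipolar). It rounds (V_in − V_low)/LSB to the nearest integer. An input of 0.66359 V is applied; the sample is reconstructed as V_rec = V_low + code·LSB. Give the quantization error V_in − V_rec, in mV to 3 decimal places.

LSB = 1.25/2^11 = 0.610 mV.
(V_in − V_low)/LSB = (0.66359 − 0)/0.000610352 = 1087.2259 → code 1087 (round).
Reconstructed: 0.66345215 V.
Error = 0.66359 − 0.66345215 = 0.000137852 V = 0.138 mV.

0.138 mV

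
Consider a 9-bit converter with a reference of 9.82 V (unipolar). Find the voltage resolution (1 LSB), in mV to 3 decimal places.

Full-scale span = 9.82 V.
LSB = 9.82 / 2^9 = 9.82 / 512 = 0.0191797 V = 19.180 mV.

19.180 mV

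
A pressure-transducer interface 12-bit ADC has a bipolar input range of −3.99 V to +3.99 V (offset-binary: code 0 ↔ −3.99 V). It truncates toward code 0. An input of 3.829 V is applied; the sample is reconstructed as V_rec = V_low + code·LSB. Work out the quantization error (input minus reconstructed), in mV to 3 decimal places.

LSB = 7.98/2^12 = 1.948 mV.
(3.829 − (−3.99))/0.00194824 = 4013.3614; ⌊·⌋ gives code 4013.
Code 4013 maps back to (−3.99) + 4013×0.00194824 V = 3.8282959 V.
Difference: 0.000704102 V → 0.704 mV.

0.704 mV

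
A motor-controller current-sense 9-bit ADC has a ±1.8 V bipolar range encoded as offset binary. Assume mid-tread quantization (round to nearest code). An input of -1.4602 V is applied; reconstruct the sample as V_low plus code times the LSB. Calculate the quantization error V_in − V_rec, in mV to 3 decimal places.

2.300 mV

One LSB is 3.6 V / 512 = 7.031 mV.
(-1.4602 − (−1.8))/0.00703125 = 48.3271; round gives code 48.
V_rec = (−1.8) + 48·0.00703125 = -1.4625 V.
Difference: 0.0023 V → 2.300 mV.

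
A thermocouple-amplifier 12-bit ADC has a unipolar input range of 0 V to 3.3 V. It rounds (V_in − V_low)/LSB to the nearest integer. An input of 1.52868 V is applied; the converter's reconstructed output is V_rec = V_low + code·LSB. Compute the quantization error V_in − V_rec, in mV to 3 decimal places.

Step size: 3.3 V ÷ 2^12 = 0.806 mV.
Scaled input = 1897.4161 LSBs, so code = 1897.
Reconstructed: 1.5283447 V.
Error = 1.52868 − 1.5283447 = 0.000335273 V = 0.335 mV.

0.335 mV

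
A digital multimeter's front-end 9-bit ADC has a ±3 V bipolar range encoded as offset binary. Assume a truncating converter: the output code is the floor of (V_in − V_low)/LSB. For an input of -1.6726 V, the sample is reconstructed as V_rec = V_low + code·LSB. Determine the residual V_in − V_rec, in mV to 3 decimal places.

3.181 mV

Step size: 6 V ÷ 2^9 = 11.719 mV.
Scaled input = 113.2715 LSBs, so code = 113.
Reconstructed: -1.6757812 V.
Error = -1.6726 − (−1.6757812) = 0.00318125 V = 3.181 mV.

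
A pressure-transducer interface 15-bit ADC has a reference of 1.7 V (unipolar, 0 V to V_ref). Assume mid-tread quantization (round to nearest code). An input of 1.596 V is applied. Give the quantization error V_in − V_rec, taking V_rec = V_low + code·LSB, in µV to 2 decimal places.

19.17 µV

Step size: 1.7 V ÷ 2^15 = 51.88 µV.
(V_in − V_low)/LSB = (1.596 − 0)/5.18799e-05 = 30763.3694 → code 30763 (round).
Reconstructed: 1.5959808 V.
Error = 1.596 − 1.5959808 = 1.9165e-05 V = 19.17 µV.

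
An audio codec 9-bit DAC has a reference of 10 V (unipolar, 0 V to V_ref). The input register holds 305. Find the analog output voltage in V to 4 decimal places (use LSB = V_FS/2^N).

LSB = 10 V / 2^9 = 19.531 mV.
V_out = 0 + 305 × 0.0195312 V = 5.95703 V.

5.9570 V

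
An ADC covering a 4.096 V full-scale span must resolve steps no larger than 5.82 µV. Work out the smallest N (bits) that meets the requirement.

20 bits

Number of steps required ≥ 4.096 V / 5.82 µV = 703780.07.
Need 2^N ≥ 703780.07; 2^19 = 524288, 2^20 = 1048576.
Minimum N = 20.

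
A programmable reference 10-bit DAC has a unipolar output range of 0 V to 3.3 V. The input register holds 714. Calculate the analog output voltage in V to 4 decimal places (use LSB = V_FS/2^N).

LSB = 3.3 V / 2^10 = 3.223 mV.
V_out = 0 + 714 × 0.00322266 V = 2.30098 V.

2.3010 V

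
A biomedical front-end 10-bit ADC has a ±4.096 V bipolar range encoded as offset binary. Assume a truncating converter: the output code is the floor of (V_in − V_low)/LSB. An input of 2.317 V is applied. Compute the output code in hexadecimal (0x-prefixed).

code 0x321 (decimal 801)

With 1024 levels over 8.192 V, one step is 8.000 mV.
(V_in − V_low)/LSB = (2.317 − (−4.096)) / 0.008 = 801.625.
Floor → code 801.
In hexadecimal (0x-prefixed): 0x321.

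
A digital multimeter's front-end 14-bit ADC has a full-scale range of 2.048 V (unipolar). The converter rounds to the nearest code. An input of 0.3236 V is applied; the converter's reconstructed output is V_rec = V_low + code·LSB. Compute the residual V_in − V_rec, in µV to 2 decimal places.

-25.00 µV

LSB = 2.048/2^14 = 125.00 µV.
(0.3236 − 0)/0.000125 = 2588.8000; round gives code 2589.
Reconstructed: 0.323625 V.
Error = 0.3236 − 0.323625 = -2.5e-05 V = -25.00 µV.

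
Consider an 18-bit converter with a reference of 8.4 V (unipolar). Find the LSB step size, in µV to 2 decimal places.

32.04 µV

Full-scale span = 8.4 V.
LSB = 8.4 / 2^18 = 8.4 / 262144 = 3.20435e-05 V = 32.04 µV.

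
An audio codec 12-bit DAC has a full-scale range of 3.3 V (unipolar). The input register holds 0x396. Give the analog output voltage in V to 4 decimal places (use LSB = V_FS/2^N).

0.7396 V

LSB = 3.3 V / 2^12 = 0.806 mV.
Code 0x396 = 918 decimal.
V_out = 0 + 918 × 0.000805664 V = 0.7396 V.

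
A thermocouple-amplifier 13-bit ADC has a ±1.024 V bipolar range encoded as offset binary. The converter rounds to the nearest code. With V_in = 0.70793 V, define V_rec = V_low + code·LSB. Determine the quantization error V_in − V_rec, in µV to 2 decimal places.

Step size: 2.048 V ÷ 2^13 = 250.00 µV.
(0.70793 − (−1.024))/0.00025 = 6927.7200; round gives code 6928.
V_rec = (−1.024) + 6928·0.00025 = 0.708 V.
Difference: -7e-05 V → -70.00 µV.

-70.00 µV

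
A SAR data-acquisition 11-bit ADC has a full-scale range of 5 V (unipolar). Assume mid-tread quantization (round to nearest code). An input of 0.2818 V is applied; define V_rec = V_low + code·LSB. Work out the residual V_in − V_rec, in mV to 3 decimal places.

Step size: 5 V ÷ 2^11 = 2.441 mV.
(0.2818 − 0)/0.00244141 = 115.4253; round gives code 115.
Reconstructed: 0.28076172 V.
V_in − V_rec = 0.00103828 V = 1.038 mV.

1.038 mV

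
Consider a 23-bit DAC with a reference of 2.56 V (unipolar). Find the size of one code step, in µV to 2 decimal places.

Full-scale span = 2.56 V.
LSB = 2.56 / 2^23 = 2.56 / 8388608 = 3.05176e-07 V = 0.31 µV.

0.31 µV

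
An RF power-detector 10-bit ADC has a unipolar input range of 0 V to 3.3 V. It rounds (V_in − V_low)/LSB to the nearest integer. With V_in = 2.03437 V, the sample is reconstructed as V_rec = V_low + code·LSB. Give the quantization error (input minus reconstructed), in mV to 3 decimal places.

0.874 mV

One LSB is 3.3 V / 1024 = 3.223 mV.
(V_in − V_low)/LSB = (2.03437 − 0)/0.00322266 = 631.2712 → code 631 (round).
V_rec = 0 + 631·0.00322266 = 2.0334961 V.
V_in − V_rec = 0.000873906 V = 0.874 mV.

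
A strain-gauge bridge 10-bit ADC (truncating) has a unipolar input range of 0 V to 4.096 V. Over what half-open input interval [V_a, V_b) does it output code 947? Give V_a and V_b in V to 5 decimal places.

[3.78800 V, 3.79200 V)

LSB = 4.096/2^10 = 4.000 mV.
V_a = V_low + 947·LSB = 3.788 V; V_b = V_low + 948·LSB = 3.792 V.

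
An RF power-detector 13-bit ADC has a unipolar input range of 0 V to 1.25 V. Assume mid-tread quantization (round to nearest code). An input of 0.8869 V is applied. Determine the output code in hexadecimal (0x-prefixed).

code 0x16B4 (decimal 5812)

LSB = 1.25 V / 8192 = 152.59 µV.
(0.8869 − 0) / 0.000152588 = 5812.388 LSBs.
So the output code is 5812.
In hexadecimal (0x-prefixed): 0x16B4.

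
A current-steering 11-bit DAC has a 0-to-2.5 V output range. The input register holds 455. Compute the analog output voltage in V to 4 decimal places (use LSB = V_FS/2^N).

LSB = 2.5 V / 2^11 = 1.221 mV.
V_out = 0 + 455 × 0.0012207 V = 0.55542 V.

0.5554 V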